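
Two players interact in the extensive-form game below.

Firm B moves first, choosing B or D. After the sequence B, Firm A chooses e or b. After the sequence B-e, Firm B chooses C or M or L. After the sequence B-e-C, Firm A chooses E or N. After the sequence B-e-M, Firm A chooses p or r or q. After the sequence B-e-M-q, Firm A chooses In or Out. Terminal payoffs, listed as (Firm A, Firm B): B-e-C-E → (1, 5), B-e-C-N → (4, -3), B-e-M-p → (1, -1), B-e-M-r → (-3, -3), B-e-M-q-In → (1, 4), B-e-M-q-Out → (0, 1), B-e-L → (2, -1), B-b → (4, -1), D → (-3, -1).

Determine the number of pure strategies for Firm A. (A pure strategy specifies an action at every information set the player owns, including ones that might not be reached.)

Firm A owns the node after B with actions {e, b} — two choices.
Firm A owns the node after B-e-C with actions {E, N} — two choices.
Firm A owns the node after B-e-M with actions {p, r, q} — three choices.
Firm A owns the node after B-e-M-q with actions {In, Out} — two choices.
A pure strategy fixes one action at each information set independently, so the count is the product 2 × 2 × 3 × 2 = 24.
(For reference, Firm B has 6 pure strategies, giving a 24×6 normal-form matrix.)

24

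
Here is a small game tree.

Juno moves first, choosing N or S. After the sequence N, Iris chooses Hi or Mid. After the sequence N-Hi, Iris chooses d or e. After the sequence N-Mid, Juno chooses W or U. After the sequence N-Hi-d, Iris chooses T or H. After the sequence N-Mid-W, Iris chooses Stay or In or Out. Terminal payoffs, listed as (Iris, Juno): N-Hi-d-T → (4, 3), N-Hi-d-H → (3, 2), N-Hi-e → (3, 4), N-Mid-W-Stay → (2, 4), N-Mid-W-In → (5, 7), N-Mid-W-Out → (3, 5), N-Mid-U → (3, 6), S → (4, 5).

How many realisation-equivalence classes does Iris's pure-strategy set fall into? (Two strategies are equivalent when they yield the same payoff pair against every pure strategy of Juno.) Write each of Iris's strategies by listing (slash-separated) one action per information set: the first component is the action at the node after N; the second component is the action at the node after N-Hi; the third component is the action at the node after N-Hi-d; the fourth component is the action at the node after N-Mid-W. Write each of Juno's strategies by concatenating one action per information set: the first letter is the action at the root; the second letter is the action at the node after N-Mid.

Iris has 24 pure strategies: Hi/d/T/Stay, Hi/d/T/In, Hi/d/T/Out, Hi/d/H/Stay, Hi/d/H/In, Hi/d/H/Out, Hi/e/T/Stay, Hi/e/T/In, Hi/e/T/Out, Hi/e/H/Stay, Hi/e/H/In, Hi/e/H/Out, Mid/d/T/Stay, Mid/d/T/In, Mid/d/T/Out, Mid/d/H/Stay, Mid/d/H/In, Mid/d/H/Out, Mid/e/T/Stay, Mid/e/T/In, Mid/e/T/Out, Mid/e/H/Stay, Mid/e/H/In, Mid/e/H/Out. Columns: NW, NU, SW, SU.
{Hi/d/T/Stay, Hi/d/T/In, Hi/d/T/Out} → row (4,3) (4,3) (4,5) (4,5)
{Hi/d/H/Stay, Hi/d/H/In, Hi/d/H/Out} → row (3,2) (3,2) (4,5) (4,5)
{Hi/e/T/Stay, Hi/e/T/In, Hi/e/T/Out, Hi/e/H/Stay, Hi/e/H/In, Hi/e/H/Out} → row (3,4) (3,4) (4,5) (4,5)
{Mid/d/T/Stay, Mid/d/H/Stay, Mid/e/T/Stay, Mid/e/H/Stay} → row (2,4) (3,6) (4,5) (4,5)
{Mid/d/T/In, Mid/d/H/In, Mid/e/T/In, Mid/e/H/In} → row (5,7) (3,6) (4,5) (4,5)
{Mid/d/T/Out, Mid/d/H/Out, Mid/e/T/Out, Mid/e/H/Out} → row (3,5) (3,6) (4,5) (4,5)
That's 6 distinct rows out of 24 strategies.

6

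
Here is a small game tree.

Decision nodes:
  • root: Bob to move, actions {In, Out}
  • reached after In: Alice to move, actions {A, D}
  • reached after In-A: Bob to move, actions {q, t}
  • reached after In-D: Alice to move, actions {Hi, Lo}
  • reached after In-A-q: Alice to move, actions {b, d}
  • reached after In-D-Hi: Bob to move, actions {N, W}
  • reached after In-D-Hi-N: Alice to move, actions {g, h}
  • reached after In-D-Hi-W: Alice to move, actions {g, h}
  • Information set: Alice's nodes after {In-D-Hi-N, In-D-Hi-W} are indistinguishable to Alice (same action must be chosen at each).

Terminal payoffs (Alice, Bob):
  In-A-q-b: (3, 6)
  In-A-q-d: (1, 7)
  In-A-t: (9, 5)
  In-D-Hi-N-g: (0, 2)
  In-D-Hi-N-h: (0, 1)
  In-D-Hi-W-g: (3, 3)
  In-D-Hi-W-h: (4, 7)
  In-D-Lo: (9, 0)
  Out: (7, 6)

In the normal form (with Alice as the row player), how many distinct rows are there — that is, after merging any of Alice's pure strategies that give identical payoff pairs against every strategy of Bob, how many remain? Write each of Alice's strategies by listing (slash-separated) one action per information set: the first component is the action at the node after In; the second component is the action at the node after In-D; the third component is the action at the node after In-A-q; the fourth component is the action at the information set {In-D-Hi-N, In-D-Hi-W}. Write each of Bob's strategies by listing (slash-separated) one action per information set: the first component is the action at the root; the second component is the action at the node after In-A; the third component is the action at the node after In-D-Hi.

5

Alice has 16 pure strategies: A/Hi/b/g, A/Hi/b/h, A/Hi/d/g, A/Hi/d/h, A/Lo/b/g, A/Lo/b/h, A/Lo/d/g, A/Lo/d/h, D/Hi/b/g, D/Hi/b/h, D/Hi/d/g, D/Hi/d/h, D/Lo/b/g, D/Lo/b/h, D/Lo/d/g, D/Lo/d/h. Columns: In/q/N, In/q/W, In/t/N, In/t/W, Out/q/N, Out/q/W, Out/t/N, Out/t/W.
{A/Hi/b/g, A/Hi/b/h, A/Lo/b/g, A/Lo/b/h} → row (3,6) (3,6) (9,5) (9,5) (7,6) (7,6) (7,6) (7,6)
{A/Hi/d/g, A/Hi/d/h, A/Lo/d/g, A/Lo/d/h} → row (1,7) (1,7) (9,5) (9,5) (7,6) (7,6) (7,6) (7,6)
{D/Hi/b/g, D/Hi/d/g} → row (0,2) (3,3) (0,2) (3,3) (7,6) (7,6) (7,6) (7,6)
{D/Hi/b/h, D/Hi/d/h} → row (0,1) (4,7) (0,1) (4,7) (7,6) (7,6) (7,6) (7,6)
{D/Lo/b/g, D/Lo/b/h, D/Lo/d/g, D/Lo/d/h} → row (9,0) (9,0) (9,0) (9,0) (7,6) (7,6) (7,6) (7,6)
That's 5 distinct rows out of 16 strategies.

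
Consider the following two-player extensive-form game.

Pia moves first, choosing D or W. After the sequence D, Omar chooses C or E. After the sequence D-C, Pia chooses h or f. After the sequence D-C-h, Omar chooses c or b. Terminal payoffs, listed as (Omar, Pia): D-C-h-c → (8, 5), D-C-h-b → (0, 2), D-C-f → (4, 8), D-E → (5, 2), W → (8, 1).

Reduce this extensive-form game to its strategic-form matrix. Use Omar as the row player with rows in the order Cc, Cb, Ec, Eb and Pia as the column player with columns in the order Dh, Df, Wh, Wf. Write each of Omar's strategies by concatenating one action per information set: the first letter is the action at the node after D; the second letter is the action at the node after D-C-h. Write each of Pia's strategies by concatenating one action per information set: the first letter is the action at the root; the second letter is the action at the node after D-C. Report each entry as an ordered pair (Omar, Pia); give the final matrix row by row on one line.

Row Cc: Dh→(8,5), Df→(4,8), Wh→(8,1), Wf→(8,1)
Row Cb: Dh→(0,2), Df→(4,8), Wh→(8,1), Wf→(8,1)
Row Ec: Dh→(5,2), Df→(5,2), Wh→(8,1), Wf→(8,1)
Row Eb: Dh→(5,2), Df→(5,2), Wh→(8,1), Wf→(8,1)

Cc: (8,5) (4,8) (8,1) (8,1) | Cb: (0,2) (4,8) (8,1) (8,1) | Ec: (5,2) (5,2) (8,1) (8,1) | Eb: (5,2) (5,2) (8,1) (8,1)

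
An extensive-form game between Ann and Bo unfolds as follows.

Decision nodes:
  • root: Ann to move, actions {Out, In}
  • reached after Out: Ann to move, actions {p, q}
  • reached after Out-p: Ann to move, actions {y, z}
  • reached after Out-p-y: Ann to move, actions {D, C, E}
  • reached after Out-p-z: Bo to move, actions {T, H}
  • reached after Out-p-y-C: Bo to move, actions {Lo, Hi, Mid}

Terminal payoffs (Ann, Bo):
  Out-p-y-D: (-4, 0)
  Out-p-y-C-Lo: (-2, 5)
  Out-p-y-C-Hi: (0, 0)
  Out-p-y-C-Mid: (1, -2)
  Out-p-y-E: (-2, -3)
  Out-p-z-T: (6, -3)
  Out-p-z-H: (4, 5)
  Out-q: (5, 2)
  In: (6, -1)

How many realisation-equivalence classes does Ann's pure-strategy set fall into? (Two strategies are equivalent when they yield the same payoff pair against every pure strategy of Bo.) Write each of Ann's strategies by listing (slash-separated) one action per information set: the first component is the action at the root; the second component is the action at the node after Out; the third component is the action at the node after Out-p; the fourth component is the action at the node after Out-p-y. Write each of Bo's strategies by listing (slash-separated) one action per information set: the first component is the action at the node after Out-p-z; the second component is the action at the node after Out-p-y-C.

Ann has 24 pure strategies: Out/p/y/D, Out/p/y/C, Out/p/y/E, Out/p/z/D, Out/p/z/C, Out/p/z/E, Out/q/y/D, Out/q/y/C, Out/q/y/E, Out/q/z/D, Out/q/z/C, Out/q/z/E, In/p/y/D, In/p/y/C, In/p/y/E, In/p/z/D, In/p/z/C, In/p/z/E, In/q/y/D, In/q/y/C, In/q/y/E, In/q/z/D, In/q/z/C, In/q/z/E. Columns: T/Lo, T/Hi, T/Mid, H/Lo, H/Hi, H/Mid.
{Out/p/y/D} → row (-4,0) (-4,0) (-4,0) (-4,0) (-4,0) (-4,0)
{Out/p/y/C} → row (-2,5) (0,0) (1,-2) (-2,5) (0,0) (1,-2)
{Out/p/y/E} → row (-2,-3) (-2,-3) (-2,-3) (-2,-3) (-2,-3) (-2,-3)
{Out/p/z/D, Out/p/z/C, Out/p/z/E} → row (6,-3) (6,-3) (6,-3) (4,5) (4,5) (4,5)
{Out/q/y/D, Out/q/y/C, Out/q/y/E, Out/q/z/D, Out/q/z/C, Out/q/z/E} → row (5,2) (5,2) (5,2) (5,2) (5,2) (5,2)
{In/p/y/D, In/p/y/C, In/p/y/E, In/p/z/D, In/p/z/C, In/p/z/E, In/q/y/D, In/q/y/C, In/q/y/E, In/q/z/D, In/q/z/C, In/q/z/E} → row (6,-1) (6,-1) (6,-1) (6,-1) (6,-1) (6,-1)
That's 6 distinct rows out of 24 strategies.

6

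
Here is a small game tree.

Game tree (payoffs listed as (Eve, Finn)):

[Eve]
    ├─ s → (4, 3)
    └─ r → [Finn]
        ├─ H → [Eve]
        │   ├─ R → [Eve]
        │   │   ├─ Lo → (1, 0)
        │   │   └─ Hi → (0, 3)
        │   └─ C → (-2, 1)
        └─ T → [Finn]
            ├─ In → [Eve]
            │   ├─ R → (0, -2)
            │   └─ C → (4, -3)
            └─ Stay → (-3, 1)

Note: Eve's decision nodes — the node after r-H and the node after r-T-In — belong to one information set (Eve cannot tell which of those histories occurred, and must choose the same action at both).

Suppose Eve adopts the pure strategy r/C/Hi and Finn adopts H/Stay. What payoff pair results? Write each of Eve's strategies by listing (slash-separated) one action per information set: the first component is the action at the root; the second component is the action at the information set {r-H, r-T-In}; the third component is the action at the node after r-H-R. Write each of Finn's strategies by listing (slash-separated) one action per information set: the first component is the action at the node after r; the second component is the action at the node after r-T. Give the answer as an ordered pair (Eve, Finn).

(-2, 1)

Trace the play path from the root:
  Eve plays r
  Finn plays H at [r]
  Eve plays C at [r-H]
→ terminal payoff (-2, 1).
(Eve's choice at the node after r-H-R is never reached on this path, so it doesn't affect the outcome.)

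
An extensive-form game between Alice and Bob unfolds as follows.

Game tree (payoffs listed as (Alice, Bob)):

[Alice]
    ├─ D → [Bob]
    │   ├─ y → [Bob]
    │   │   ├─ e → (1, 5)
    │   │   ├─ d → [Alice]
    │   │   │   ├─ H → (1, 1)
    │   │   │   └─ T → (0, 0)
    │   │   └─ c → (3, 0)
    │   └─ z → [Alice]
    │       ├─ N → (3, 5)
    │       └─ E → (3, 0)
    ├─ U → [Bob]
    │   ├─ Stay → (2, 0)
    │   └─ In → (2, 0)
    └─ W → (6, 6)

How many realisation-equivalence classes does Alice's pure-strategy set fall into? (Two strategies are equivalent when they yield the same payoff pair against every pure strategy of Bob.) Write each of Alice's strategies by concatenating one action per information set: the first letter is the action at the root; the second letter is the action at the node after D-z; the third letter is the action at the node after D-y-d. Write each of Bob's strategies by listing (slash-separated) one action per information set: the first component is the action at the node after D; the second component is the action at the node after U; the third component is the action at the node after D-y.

Alice has 12 pure strategies: DNH, DNT, DEH, DET, UNH, UNT, UEH, UET, WNH, WNT, WEH, WET. Columns: y/Stay/e, y/Stay/d, y/Stay/c, y/In/e, y/In/d, y/In/c, z/Stay/e, z/Stay/d, z/Stay/c, z/In/e, z/In/d, z/In/c.
{DNH} → row (1,5) (1,1) (3,0) (1,5) (1,1) (3,0) (3,5) (3,5) (3,5) (3,5) (3,5) (3,5)
{DNT} → row (1,5) (0,0) (3,0) (1,5) (0,0) (3,0) (3,5) (3,5) (3,5) (3,5) (3,5) (3,5)
{DEH} → row (1,5) (1,1) (3,0) (1,5) (1,1) (3,0) (3,0) (3,0) (3,0) (3,0) (3,0) (3,0)
{DET} → row (1,5) (0,0) (3,0) (1,5) (0,0) (3,0) (3,0) (3,0) (3,0) (3,0) (3,0) (3,0)
{UNH, UNT, UEH, UET} → row (2,0) (2,0) (2,0) (2,0) (2,0) (2,0) (2,0) (2,0) (2,0) (2,0) (2,0) (2,0)
{WNH, WNT, WEH, WET} → row (6,6) (6,6) (6,6) (6,6) (6,6) (6,6) (6,6) (6,6) (6,6) (6,6) (6,6) (6,6)
That's 6 distinct rows out of 12 strategies.

6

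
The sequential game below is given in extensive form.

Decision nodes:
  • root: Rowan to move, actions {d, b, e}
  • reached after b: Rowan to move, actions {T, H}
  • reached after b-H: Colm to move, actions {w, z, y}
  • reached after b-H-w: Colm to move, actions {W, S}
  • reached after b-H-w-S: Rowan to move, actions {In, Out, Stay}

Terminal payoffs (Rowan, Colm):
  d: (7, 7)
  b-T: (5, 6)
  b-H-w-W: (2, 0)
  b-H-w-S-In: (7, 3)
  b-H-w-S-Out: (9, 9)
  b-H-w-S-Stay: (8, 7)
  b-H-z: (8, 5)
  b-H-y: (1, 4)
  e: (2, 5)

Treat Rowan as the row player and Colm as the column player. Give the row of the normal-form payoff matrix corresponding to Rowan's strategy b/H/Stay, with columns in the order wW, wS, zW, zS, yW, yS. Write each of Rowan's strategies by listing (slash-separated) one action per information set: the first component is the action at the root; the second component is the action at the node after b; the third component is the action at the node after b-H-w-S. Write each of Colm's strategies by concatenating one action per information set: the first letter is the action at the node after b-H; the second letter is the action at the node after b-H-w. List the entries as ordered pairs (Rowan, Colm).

(2,0) (8,7) (8,5) (8,5) (1,4) (1,4)

vs wW: Rowan plays b → Rowan plays H at [b] → Colm plays w at [b-H] → Colm plays W at [b-H-w] → (2, 0)
vs wS: Rowan plays b → Rowan plays H at [b] → Colm plays w at [b-H] → Colm plays S at [b-H-w] → Rowan plays Stay at [b-H-w-S] → (8, 7)
vs zW: Rowan plays b → Rowan plays H at [b] → Colm plays z at [b-H] → (8, 5)
vs zS: Rowan plays b → Rowan plays H at [b] → Colm plays z at [b-H] → (8, 5)
vs yW: Rowan plays b → Rowan plays H at [b] → Colm plays y at [b-H] → (1, 4)
vs yS: Rowan plays b → Rowan plays H at [b] → Colm plays y at [b-H] → (1, 4)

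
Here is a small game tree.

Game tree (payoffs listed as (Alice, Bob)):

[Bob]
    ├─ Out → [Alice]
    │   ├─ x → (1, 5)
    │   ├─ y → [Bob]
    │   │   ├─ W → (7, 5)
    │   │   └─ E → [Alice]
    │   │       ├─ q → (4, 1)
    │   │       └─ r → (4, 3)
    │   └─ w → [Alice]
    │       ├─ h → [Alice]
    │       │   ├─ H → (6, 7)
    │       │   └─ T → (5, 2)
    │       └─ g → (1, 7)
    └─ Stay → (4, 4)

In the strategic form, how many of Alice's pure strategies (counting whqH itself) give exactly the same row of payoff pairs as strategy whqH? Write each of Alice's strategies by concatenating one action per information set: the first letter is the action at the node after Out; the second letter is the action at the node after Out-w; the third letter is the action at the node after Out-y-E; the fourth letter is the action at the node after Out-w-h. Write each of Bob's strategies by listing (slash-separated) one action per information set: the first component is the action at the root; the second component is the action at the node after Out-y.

Row for whqH (columns Out/W, Out/E, Stay/W, Stay/E): (6,7) (6,7) (4,4) (4,4).
Under whqH, Alice's choice at the node after Out-y-E can never be reached regardless of what Bob does, so varying those choices leaves every outcome unchanged.
Holding the reachable choices fixed and varying the unreachable one freely already gives 2 equivalent strategies.
No other strategy reproduces this row, so those 2 are the full class: whqH, whrH.

2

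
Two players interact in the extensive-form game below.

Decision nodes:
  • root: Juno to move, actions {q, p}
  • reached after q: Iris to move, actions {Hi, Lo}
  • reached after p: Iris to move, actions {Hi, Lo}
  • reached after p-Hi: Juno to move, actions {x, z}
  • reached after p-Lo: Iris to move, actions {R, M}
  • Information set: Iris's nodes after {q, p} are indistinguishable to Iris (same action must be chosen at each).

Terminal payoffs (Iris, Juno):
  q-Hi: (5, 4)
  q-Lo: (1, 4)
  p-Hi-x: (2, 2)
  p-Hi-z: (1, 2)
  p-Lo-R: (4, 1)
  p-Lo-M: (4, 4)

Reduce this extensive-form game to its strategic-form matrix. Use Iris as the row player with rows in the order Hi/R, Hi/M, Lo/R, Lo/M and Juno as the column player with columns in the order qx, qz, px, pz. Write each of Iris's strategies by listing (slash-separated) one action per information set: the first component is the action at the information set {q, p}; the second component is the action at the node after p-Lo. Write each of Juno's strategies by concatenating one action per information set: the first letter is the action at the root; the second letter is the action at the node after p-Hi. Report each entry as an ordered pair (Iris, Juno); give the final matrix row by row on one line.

Hi/R: (5,4) (5,4) (2,2) (1,2) | Hi/M: (5,4) (5,4) (2,2) (1,2) | Lo/R: (1,4) (1,4) (4,1) (4,1) | Lo/M: (1,4) (1,4) (4,4) (4,4)

Row Hi/R: qx→(5,4), qz→(5,4), px→(2,2), pz→(1,2)
Row Hi/M: qx→(5,4), qz→(5,4), px→(2,2), pz→(1,2)
Row Lo/R: qx→(1,4), qz→(1,4), px→(4,1), pz→(4,1)
Row Lo/M: qx→(1,4), qz→(1,4), px→(4,4), pz→(4,4)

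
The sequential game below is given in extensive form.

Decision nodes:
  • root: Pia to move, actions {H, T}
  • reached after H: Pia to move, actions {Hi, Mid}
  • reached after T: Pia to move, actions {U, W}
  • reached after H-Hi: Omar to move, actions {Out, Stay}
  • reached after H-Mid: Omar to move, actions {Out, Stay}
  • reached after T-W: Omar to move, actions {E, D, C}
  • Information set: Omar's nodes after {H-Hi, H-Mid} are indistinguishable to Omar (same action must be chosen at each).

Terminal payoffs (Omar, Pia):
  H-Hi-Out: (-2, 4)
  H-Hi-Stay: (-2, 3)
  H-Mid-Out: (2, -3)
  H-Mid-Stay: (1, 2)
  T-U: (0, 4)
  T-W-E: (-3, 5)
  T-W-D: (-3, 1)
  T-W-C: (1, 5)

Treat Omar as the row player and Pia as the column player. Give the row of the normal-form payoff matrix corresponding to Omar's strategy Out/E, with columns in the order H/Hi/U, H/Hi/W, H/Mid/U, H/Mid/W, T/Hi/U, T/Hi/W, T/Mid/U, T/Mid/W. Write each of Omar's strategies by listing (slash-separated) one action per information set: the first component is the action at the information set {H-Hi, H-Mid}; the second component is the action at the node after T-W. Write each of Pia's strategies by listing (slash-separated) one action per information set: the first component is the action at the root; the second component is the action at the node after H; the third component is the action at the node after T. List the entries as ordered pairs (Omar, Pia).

(-2,4) (-2,4) (2,-3) (2,-3) (0,4) (-3,5) (0,4) (-3,5)

vs H/Hi/U: Pia plays H → Pia plays Hi at [H] → Omar plays Out at [H-Hi] → (-2, 4)
vs H/Hi/W: Pia plays H → Pia plays Hi at [H] → Omar plays Out at [H-Hi] → (-2, 4)
vs H/Mid/U: Pia plays H → Pia plays Mid at [H] → Omar plays Out at [H-Mid] → (2, -3)
vs H/Mid/W: Pia plays H → Pia plays Mid at [H] → Omar plays Out at [H-Mid] → (2, -3)
vs T/Hi/U: Pia plays T → Pia plays U at [T] → (0, 4)
vs T/Hi/W: Pia plays T → Pia plays W at [T] → Omar plays E at [T-W] → (-3, 5)
vs T/Mid/U: Pia plays T → Pia plays U at [T] → (0, 4)
vs T/Mid/W: Pia plays T → Pia plays W at [T] → Omar plays E at [T-W] → (-3, 5)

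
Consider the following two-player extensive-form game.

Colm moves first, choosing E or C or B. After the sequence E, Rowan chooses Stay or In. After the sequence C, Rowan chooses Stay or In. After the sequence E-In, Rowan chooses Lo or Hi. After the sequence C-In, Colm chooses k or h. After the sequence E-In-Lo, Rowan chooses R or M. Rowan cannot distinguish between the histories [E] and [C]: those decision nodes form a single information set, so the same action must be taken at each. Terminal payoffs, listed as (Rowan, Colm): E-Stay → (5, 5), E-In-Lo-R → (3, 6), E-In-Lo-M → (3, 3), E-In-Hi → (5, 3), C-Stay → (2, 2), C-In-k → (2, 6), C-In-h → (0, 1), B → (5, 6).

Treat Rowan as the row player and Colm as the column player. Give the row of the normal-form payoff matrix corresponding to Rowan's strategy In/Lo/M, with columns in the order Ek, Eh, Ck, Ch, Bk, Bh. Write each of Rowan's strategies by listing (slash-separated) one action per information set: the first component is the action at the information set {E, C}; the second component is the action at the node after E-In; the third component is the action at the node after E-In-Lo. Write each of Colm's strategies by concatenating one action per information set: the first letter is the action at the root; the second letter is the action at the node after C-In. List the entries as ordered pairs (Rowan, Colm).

(3,3) (3,3) (2,6) (0,1) (5,6) (5,6)

vs Ek: Colm plays E → Rowan plays In at [E] → Rowan plays Lo at [E-In] → Rowan plays M at [E-In-Lo] → (3, 3)
vs Eh: Colm plays E → Rowan plays In at [E] → Rowan plays Lo at [E-In] → Rowan plays M at [E-In-Lo] → (3, 3)
vs Ck: Colm plays C → Rowan plays In at [C] → Colm plays k at [C-In] → (2, 6)
vs Ch: Colm plays C → Rowan plays In at [C] → Colm plays h at [C-In] → (0, 1)
vs Bk: Colm plays B → (5, 6)
vs Bh: Colm plays B → (5, 6)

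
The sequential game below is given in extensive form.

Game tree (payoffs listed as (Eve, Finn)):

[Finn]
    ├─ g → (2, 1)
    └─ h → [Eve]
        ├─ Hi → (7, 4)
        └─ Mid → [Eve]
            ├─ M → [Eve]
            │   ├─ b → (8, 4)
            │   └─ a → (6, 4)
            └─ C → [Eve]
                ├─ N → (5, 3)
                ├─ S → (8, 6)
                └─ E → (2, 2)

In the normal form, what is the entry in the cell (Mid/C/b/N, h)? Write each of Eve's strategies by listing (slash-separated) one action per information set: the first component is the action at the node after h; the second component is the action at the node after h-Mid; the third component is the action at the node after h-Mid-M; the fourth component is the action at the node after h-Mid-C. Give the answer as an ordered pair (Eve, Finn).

(5, 3)

Trace the play path from the root:
  Finn plays h
  Eve plays Mid at [h]
  Eve plays C at [h-Mid]
  Eve plays N at [h-Mid-C]
→ terminal payoff (5, 3).
(Eve's choice at the node after h-Mid-M is never reached on this path, so it doesn't affect the outcome.)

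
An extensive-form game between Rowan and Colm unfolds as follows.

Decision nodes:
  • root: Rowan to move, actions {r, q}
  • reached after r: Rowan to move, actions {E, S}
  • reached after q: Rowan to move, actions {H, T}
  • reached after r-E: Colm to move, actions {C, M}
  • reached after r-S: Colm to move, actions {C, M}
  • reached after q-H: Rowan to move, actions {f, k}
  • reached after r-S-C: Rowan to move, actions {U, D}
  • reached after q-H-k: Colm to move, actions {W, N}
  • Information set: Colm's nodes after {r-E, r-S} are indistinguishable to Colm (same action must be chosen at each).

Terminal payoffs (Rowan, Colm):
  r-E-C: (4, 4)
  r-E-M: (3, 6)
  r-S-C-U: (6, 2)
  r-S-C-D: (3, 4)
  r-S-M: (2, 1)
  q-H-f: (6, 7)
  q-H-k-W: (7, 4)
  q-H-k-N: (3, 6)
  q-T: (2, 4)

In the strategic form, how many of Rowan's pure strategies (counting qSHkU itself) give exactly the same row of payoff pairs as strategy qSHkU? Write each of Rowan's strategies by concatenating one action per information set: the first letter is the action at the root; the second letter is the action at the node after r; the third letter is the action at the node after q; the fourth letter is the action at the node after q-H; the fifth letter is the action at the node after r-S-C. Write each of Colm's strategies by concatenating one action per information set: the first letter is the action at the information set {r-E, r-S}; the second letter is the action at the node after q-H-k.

4

Row for qSHkU (columns CW, CN, MW, MN): (7,4) (3,6) (7,4) (3,6).
Under qSHkU, Rowan's choice at the node after r and at the node after r-S-C can never be reached regardless of what Colm does, so varying those choices leaves every outcome unchanged.
Holding the reachable choices fixed and varying the unreachable ones freely already gives 2 × 2 = 4 equivalent strategies.
No other strategy reproduces this row, so those 4 are the full class: qEHkU, qEHkD, qSHkU, qSHkD.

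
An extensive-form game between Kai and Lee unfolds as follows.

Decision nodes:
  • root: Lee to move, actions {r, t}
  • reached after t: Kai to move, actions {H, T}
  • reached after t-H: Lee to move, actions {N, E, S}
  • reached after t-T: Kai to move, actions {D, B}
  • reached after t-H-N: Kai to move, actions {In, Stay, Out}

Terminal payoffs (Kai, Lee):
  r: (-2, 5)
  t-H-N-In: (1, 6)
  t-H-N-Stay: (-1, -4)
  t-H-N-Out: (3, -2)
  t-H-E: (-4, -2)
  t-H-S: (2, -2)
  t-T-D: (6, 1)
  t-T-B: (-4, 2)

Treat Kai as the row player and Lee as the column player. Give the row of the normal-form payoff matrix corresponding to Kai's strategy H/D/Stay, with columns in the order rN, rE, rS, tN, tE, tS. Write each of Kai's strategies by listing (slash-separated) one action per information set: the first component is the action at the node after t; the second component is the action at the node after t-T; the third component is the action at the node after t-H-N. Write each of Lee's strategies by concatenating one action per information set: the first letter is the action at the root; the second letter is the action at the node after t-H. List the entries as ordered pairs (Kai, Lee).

vs rN: Lee plays r → (-2, 5)
vs rE: Lee plays r → (-2, 5)
vs rS: Lee plays r → (-2, 5)
vs tN: Lee plays t → Kai plays H at [t] → Lee plays N at [t-H] → Kai plays Stay at [t-H-N] → (-1, -4)
vs tE: Lee plays t → Kai plays H at [t] → Lee plays E at [t-H] → (-4, -2)
vs tS: Lee plays t → Kai plays H at [t] → Lee plays S at [t-H] → (2, -2)

(-2,5) (-2,5) (-2,5) (-1,-4) (-4,-2) (2,-2)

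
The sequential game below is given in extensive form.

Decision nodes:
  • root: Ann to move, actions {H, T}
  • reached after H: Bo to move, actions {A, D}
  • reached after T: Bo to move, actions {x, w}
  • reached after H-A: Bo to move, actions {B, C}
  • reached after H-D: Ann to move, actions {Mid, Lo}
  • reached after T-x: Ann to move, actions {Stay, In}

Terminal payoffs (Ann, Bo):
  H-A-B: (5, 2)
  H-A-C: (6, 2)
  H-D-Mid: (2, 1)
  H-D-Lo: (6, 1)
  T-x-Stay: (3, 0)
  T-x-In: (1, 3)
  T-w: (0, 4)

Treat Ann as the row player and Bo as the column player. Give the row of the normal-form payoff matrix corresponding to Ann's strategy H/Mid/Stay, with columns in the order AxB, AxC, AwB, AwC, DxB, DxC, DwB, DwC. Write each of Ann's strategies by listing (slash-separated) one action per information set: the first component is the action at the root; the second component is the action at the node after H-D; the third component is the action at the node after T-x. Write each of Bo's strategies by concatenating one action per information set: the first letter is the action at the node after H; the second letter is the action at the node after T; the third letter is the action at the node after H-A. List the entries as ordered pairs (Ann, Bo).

(5,2) (6,2) (5,2) (6,2) (2,1) (2,1) (2,1) (2,1)

vs AxB: Ann plays H → Bo plays A at [H] → Bo plays B at [H-A] → (5, 2)
vs AxC: Ann plays H → Bo plays A at [H] → Bo plays C at [H-A] → (6, 2)
vs AwB: Ann plays H → Bo plays A at [H] → Bo plays B at [H-A] → (5, 2)
vs AwC: Ann plays H → Bo plays A at [H] → Bo plays C at [H-A] → (6, 2)
vs DxB: Ann plays H → Bo plays D at [H] → Ann plays Mid at [H-D] → (2, 1)
vs DxC: Ann plays H → Bo plays D at [H] → Ann plays Mid at [H-D] → (2, 1)
vs DwB: Ann plays H → Bo plays D at [H] → Ann plays Mid at [H-D] → (2, 1)
vs DwC: Ann plays H → Bo plays D at [H] → Ann plays Mid at [H-D] → (2, 1)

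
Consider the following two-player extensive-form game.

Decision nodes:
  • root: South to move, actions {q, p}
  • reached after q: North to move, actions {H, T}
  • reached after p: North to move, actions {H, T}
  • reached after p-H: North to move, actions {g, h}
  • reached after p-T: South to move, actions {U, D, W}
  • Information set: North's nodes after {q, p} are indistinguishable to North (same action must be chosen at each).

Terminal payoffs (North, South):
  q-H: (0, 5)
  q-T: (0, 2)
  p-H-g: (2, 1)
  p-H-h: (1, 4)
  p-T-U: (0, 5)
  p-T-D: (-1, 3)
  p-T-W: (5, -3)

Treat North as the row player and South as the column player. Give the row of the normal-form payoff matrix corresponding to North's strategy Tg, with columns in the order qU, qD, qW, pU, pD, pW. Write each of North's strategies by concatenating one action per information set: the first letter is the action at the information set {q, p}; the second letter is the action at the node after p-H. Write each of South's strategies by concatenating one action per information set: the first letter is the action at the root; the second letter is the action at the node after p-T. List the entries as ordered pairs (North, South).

(0,2) (0,2) (0,2) (0,5) (-1,3) (5,-3)

vs qU: South plays q → North plays T at [q] → (0, 2)
vs qD: South plays q → North plays T at [q] → (0, 2)
vs qW: South plays q → North plays T at [q] → (0, 2)
vs pU: South plays p → North plays T at [p] → South plays U at [p-T] → (0, 5)
vs pD: South plays p → North plays T at [p] → South plays D at [p-T] → (-1, 3)
vs pW: South plays p → North plays T at [p] → South plays W at [p-T] → (5, -3)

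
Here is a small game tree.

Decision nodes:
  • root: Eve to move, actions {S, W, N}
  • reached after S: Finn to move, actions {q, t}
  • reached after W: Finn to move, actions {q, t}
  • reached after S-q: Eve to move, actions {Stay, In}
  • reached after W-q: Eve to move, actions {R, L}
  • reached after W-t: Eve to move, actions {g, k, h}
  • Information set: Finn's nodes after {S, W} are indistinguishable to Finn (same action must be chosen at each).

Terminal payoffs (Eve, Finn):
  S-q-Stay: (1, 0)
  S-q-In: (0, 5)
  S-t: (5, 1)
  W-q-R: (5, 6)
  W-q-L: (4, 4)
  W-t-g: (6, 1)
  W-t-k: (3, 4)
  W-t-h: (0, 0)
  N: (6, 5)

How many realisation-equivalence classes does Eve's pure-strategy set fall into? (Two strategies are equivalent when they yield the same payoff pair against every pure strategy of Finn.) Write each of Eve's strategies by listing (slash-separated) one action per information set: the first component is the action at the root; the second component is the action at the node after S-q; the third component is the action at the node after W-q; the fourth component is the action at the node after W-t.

Eve has 36 pure strategies: S/Stay/R/g, S/Stay/R/k, S/Stay/R/h, S/Stay/L/g, S/Stay/L/k, S/Stay/L/h, S/In/R/g, S/In/R/k, S/In/R/h, S/In/L/g, S/In/L/k, S/In/L/h, W/Stay/R/g, W/Stay/R/k, W/Stay/R/h, W/Stay/L/g, W/Stay/L/k, W/Stay/L/h, W/In/R/g, W/In/R/k, W/In/R/h, W/In/L/g, W/In/L/k, W/In/L/h, N/Stay/R/g, N/Stay/R/k, N/Stay/R/h, N/Stay/L/g, N/Stay/L/k, N/Stay/L/h, N/In/R/g, N/In/R/k, N/In/R/h, N/In/L/g, N/In/L/k, N/In/L/h. Columns: q, t.
{S/Stay/R/g, S/Stay/R/k, S/Stay/R/h, S/Stay/L/g, S/Stay/L/k, S/Stay/L/h} → row (1,0) (5,1)
{S/In/R/g, S/In/R/k, S/In/R/h, S/In/L/g, S/In/L/k, S/In/L/h} → row (0,5) (5,1)
{W/Stay/R/g, W/In/R/g} → row (5,6) (6,1)
{W/Stay/R/k, W/In/R/k} → row (5,6) (3,4)
{W/Stay/R/h, W/In/R/h} → row (5,6) (0,0)
{W/Stay/L/g, W/In/L/g} → row (4,4) (6,1)
{W/Stay/L/k, W/In/L/k} → row (4,4) (3,4)
{W/Stay/L/h, W/In/L/h} → row (4,4) (0,0)
{N/Stay/R/g, N/Stay/R/k, N/Stay/R/h, N/Stay/L/g, N/Stay/L/k, N/Stay/L/h, N/In/R/g, N/In/R/k, N/In/R/h, N/In/L/g, N/In/L/k, N/In/L/h} → row (6,5) (6,5)
That's 9 distinct rows out of 36 strategies.

9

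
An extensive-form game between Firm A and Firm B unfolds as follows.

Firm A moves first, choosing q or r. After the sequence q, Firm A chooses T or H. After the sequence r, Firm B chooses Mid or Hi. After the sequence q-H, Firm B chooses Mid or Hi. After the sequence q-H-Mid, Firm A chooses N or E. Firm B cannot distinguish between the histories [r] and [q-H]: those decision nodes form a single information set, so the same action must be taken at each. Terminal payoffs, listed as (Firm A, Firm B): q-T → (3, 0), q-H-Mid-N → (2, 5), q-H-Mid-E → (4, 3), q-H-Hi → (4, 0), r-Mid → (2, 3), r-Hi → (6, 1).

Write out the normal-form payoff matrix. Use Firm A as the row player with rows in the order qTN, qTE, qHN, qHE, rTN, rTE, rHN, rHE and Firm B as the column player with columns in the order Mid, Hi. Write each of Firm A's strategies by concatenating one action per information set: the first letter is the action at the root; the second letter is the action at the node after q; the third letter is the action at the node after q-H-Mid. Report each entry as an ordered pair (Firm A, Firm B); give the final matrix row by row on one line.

qTN: (3,0) (3,0) | qTE: (3,0) (3,0) | qHN: (2,5) (4,0) | qHE: (4,3) (4,0) | rTN: (2,3) (6,1) | rTE: (2,3) (6,1) | rHN: (2,3) (6,1) | rHE: (2,3) (6,1)

          Mid       Hi
 qTN    (3,0)    (3,0)
 qTE    (3,0)    (3,0)
 qHN    (2,5)    (4,0)
 qHE    (4,3)    (4,0)
 rTN    (2,3)    (6,1)
 rTE    (2,3)    (6,1)
 rHN    (2,3)    (6,1)
 rHE    (2,3)    (6,1)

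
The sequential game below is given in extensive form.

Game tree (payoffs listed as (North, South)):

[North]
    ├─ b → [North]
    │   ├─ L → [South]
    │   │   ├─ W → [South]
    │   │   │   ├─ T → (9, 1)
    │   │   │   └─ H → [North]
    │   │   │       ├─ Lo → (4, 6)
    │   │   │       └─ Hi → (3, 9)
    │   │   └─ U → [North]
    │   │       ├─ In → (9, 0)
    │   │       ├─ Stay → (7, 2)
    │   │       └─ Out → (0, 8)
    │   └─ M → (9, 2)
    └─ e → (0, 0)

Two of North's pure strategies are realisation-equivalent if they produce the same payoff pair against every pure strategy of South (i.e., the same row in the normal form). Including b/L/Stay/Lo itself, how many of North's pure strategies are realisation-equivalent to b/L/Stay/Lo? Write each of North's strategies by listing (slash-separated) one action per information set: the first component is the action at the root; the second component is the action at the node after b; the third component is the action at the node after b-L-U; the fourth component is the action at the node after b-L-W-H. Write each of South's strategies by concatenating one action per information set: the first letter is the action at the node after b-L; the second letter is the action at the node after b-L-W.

Row for b/L/Stay/Lo (columns WT, WH, UT, UH): (9,1) (4,6) (7,2) (7,2).
Every one of North's information sets is on the play path for some reply by South when North follows b/L/Stay/Lo.
Changing the action at any of them therefore changes at least one column, so only b/L/Stay/Lo itself gives this row.

1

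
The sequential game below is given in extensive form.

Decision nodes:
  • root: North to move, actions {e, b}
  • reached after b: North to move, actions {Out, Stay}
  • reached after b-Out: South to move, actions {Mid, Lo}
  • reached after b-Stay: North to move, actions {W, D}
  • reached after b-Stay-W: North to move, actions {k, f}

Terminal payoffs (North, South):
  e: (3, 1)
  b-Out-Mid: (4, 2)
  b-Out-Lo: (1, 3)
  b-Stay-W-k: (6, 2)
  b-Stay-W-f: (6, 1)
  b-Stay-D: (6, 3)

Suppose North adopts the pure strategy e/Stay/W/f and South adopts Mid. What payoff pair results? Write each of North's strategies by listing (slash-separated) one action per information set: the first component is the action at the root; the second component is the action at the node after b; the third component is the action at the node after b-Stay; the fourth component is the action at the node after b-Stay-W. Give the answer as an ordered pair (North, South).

Trace the play path from the root:
  North plays e
→ terminal payoff (3, 1).
(North's choice at the node after b is never reached on this path, so it doesn't affect the outcome.)

(3, 1)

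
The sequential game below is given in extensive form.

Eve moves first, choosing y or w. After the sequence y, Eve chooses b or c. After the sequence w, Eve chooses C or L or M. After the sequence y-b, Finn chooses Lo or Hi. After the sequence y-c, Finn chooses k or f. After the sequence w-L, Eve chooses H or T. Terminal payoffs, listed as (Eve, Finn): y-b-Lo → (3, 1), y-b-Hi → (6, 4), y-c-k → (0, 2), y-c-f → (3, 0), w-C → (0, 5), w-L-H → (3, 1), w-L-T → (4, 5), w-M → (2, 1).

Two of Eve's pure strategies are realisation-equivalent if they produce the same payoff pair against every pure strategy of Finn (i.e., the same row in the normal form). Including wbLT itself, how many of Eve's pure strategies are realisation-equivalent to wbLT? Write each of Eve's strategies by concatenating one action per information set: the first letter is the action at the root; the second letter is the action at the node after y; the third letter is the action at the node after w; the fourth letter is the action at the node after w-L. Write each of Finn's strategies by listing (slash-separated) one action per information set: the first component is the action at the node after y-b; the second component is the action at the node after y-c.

2

Row for wbLT (columns Lo/k, Lo/f, Hi/k, Hi/f): (4,5) (4,5) (4,5) (4,5).
Under wbLT, Eve's choice at the node after y can never be reached regardless of what Finn does, so varying those choices leaves every outcome unchanged.
Holding the reachable choices fixed and varying the unreachable one freely already gives 2 equivalent strategies.
No other strategy reproduces this row, so those 2 are the full class: wbLT, wcLT.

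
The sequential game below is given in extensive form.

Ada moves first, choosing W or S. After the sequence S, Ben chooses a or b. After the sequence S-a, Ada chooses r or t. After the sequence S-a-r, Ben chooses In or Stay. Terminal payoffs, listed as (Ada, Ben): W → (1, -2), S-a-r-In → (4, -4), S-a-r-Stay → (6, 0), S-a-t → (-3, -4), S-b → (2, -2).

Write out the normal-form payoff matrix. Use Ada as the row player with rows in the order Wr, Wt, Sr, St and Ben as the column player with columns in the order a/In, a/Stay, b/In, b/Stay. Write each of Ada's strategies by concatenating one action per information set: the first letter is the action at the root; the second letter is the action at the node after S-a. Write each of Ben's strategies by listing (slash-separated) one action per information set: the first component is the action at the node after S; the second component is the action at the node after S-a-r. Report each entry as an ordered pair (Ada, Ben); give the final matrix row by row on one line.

Row Wr: a/In→(1,-2), a/Stay→(1,-2), b/In→(1,-2), b/Stay→(1,-2)
Row Wt: a/In→(1,-2), a/Stay→(1,-2), b/In→(1,-2), b/Stay→(1,-2)
Row Sr: a/In→(4,-4), a/Stay→(6,0), b/In→(2,-2), b/Stay→(2,-2)
Row St: a/In→(-3,-4), a/Stay→(-3,-4), b/In→(2,-2), b/Stay→(2,-2)

Wr: (1,-2) (1,-2) (1,-2) (1,-2) | Wt: (1,-2) (1,-2) (1,-2) (1,-2) | Sr: (4,-4) (6,0) (2,-2) (2,-2) | St: (-3,-4) (-3,-4) (2,-2) (2,-2)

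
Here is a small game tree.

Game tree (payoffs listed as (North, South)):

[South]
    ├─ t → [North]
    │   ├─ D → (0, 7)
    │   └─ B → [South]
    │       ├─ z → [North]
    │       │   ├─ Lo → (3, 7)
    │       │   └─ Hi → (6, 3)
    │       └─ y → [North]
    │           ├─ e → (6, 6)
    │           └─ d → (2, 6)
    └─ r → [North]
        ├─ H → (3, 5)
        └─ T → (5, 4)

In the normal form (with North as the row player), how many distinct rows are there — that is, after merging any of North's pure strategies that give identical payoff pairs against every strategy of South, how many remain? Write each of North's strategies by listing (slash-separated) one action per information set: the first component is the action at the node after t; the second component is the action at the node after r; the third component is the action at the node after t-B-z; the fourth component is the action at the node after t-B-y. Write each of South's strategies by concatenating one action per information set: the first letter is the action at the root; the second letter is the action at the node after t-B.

North has 16 pure strategies: D/H/Lo/e, D/H/Lo/d, D/H/Hi/e, D/H/Hi/d, D/T/Lo/e, D/T/Lo/d, D/T/Hi/e, D/T/Hi/d, B/H/Lo/e, B/H/Lo/d, B/H/Hi/e, B/H/Hi/d, B/T/Lo/e, B/T/Lo/d, B/T/Hi/e, B/T/Hi/d. Columns: tz, ty, rz, ry.
{D/H/Lo/e, D/H/Lo/d, D/H/Hi/e, D/H/Hi/d} → row (0,7) (0,7) (3,5) (3,5)
{D/T/Lo/e, D/T/Lo/d, D/T/Hi/e, D/T/Hi/d} → row (0,7) (0,7) (5,4) (5,4)
{B/H/Lo/e} → row (3,7) (6,6) (3,5) (3,5)
{B/H/Lo/d} → row (3,7) (2,6) (3,5) (3,5)
{B/H/Hi/e} → row (6,3) (6,6) (3,5) (3,5)
{B/H/Hi/d} → row (6,3) (2,6) (3,5) (3,5)
{B/T/Lo/e} → row (3,7) (6,6) (5,4) (5,4)
{B/T/Lo/d} → row (3,7) (2,6) (5,4) (5,4)
{B/T/Hi/e} → row (6,3) (6,6) (5,4) (5,4)
{B/T/Hi/d} → row (6,3) (2,6) (5,4) (5,4)
That's 10 distinct rows out of 16 strategies.

10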